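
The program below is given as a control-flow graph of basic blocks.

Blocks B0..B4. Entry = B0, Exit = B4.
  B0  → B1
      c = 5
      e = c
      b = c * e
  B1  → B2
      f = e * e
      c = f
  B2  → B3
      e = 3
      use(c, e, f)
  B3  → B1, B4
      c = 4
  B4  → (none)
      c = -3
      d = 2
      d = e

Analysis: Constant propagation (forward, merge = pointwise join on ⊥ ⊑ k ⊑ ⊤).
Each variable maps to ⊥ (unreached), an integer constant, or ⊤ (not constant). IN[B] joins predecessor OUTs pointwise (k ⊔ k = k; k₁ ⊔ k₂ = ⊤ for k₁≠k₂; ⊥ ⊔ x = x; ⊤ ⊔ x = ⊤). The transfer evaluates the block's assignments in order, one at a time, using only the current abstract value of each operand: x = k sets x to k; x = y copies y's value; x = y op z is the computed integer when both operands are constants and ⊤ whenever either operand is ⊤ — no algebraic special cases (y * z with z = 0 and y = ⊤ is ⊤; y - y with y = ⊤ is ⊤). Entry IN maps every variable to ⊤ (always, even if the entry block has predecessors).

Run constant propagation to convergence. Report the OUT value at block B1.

Answer: {a: ⊤, b: 25, c: ⊤, d: ⊤, e: ⊤, f: ⊤}

Trace:
Converged values:
  B0:   IN=(all ⊤)   OUT={b:25, c:5, e:5; rest ⊤}
  B1:   IN={b:25; rest ⊤}   OUT={b:25; rest ⊤}
  B2:   IN={b:25; rest ⊤}   OUT={b:25, e:3; rest ⊤}
  B3:   IN={b:25, e:3; rest ⊤}   OUT={b:25, c:4, e:3; rest ⊤}
  B4:   IN={b:25, c:4, e:3; rest ⊤}   OUT={b:25, c:-3, d:3, e:3; rest ⊤}

Merge at B1: IN[B1] = OUT[B0] ⊔ OUT[B3] = {a: ⊤, b: 25, c: ⊤, d: ⊤, e: ⊤, f: ⊤}
Applying B1's transfer function to that IN value gives OUT[B1] (row B1 above).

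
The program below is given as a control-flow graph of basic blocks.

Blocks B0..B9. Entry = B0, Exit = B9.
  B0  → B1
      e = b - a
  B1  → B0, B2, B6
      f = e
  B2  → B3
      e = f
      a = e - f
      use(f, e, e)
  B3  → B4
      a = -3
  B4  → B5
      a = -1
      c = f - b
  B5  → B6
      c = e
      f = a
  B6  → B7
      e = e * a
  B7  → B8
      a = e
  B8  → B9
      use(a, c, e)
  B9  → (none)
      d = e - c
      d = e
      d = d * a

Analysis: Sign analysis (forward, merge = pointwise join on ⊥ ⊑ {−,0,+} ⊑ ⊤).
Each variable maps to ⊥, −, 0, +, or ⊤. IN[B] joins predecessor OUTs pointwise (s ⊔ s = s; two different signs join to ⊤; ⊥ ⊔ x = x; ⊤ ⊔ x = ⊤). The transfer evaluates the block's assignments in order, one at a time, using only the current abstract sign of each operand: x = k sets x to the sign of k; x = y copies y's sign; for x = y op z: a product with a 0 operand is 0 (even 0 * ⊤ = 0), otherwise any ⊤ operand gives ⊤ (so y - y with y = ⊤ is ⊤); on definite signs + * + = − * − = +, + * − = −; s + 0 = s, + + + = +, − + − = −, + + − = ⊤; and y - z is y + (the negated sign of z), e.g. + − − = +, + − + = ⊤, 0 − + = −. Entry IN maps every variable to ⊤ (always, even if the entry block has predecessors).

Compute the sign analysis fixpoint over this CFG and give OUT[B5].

Answer: {a: -, b: ⊤, c: ⊤, d: ⊤, e: ⊤, f: -}

Derivation:
Fixpoint table:
  B0:   IN=(all ⊤)   OUT=(all ⊤)
  B1:   IN=(all ⊤)   OUT=(all ⊤)
  B2:   IN=(all ⊤)   OUT=(all ⊤)
  B3:   IN=(all ⊤)   OUT={a:-; rest ⊤}
  B4:   IN={a:-; rest ⊤}   OUT={a:-; rest ⊤}
  B5:   IN={a:-; rest ⊤}   OUT={a:-, f:-; rest ⊤}
  B6:   IN=(all ⊤)   OUT=(all ⊤)
  B7:   IN=(all ⊤)   OUT=(all ⊤)
  B8:   IN=(all ⊤)   OUT=(all ⊤)
  B9:   IN=(all ⊤)   OUT=(all ⊤)

Merge at B5: IN[B5] = OUT[B4] = {a: -, b: ⊤, c: ⊤, d: ⊤, e: ⊤, f: ⊤}
Applying B5's transfer function to that IN value gives OUT[B5] (row B5 above).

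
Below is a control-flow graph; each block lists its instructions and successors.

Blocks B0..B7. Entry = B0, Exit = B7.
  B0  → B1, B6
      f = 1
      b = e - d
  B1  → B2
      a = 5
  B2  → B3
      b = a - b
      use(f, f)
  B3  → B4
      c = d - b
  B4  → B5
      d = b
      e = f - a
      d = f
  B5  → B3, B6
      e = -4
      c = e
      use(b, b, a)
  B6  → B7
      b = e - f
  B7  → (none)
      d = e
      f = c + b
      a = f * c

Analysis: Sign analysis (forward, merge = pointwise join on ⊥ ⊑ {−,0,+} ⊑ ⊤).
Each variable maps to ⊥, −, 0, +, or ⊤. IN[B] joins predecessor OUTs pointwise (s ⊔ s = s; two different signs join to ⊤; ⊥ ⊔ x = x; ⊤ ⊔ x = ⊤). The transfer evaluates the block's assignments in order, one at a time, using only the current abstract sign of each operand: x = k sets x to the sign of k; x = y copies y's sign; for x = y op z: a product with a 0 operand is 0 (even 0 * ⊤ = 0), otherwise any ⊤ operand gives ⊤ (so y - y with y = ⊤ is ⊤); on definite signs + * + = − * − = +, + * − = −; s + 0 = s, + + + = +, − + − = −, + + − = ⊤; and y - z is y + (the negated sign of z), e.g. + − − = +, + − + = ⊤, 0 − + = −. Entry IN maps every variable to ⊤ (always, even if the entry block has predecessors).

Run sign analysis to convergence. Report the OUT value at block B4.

Converged values:
  B0:  IN=(all ⊤)  OUT={f:+; rest ⊤}
  B1:  IN={f:+; rest ⊤}  OUT={a:+, f:+; rest ⊤}
  B2:  IN={a:+, f:+; rest ⊤}  OUT={a:+, f:+; rest ⊤}
  B3:  IN={a:+, f:+; rest ⊤}  OUT={a:+, f:+; rest ⊤}
  B4:  IN={a:+, f:+; rest ⊤}  OUT={a:+, d:+, f:+; rest ⊤}
  B5:  IN={a:+, d:+, f:+; rest ⊤}  OUT={a:+, c:-, d:+, e:-, f:+; rest ⊤}
  B6:  IN={f:+; rest ⊤}  OUT={f:+; rest ⊤}
  B7:  IN={f:+; rest ⊤}  OUT=(all ⊤)

Merge at B4: IN[B4] = OUT[B3] = {a: +, b: ⊤, c: ⊤, d: ⊤, e: ⊤, f: +}
Applying B4's transfer function to that IN value gives OUT[B4] (row B4 above).

Answer: {a: +, b: ⊤, c: ⊤, d: +, e: ⊤, f: +}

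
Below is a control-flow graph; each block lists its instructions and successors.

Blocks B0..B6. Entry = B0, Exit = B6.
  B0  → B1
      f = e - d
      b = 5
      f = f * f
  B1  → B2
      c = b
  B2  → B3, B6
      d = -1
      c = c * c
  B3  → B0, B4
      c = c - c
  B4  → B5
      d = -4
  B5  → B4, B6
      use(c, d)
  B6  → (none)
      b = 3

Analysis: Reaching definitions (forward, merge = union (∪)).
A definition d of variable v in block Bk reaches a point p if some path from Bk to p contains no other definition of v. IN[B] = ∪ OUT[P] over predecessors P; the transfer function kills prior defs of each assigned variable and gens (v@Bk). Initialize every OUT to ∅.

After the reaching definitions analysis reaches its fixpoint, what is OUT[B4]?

Answer: {b@B0, c@B3, d@B4, f@B0}

Trace:
Fixpoint table:
  B0: | IN={b@B0, c@B3, d@B2, f@B0} | OUT={b@B0, c@B3, d@B2, f@B0}
  B1: | IN={b@B0, c@B3, d@B2, f@B0} | OUT={b@B0, c@B1, d@B2, f@B0}
  B2: | IN={b@B0, c@B1, d@B2, f@B0} | OUT={b@B0, c@B2, d@B2, f@B0}
  B3: | IN={b@B0, c@B2, d@B2, f@B0} | OUT={b@B0, c@B3, d@B2, f@B0}
  B4: | IN={b@B0, c@B3, d@B2, d@B4, f@B0} | OUT={b@B0, c@B3, d@B4, f@B0}
  B5: | IN={b@B0, c@B3, d@B4, f@B0} | OUT={b@B0, c@B3, d@B4, f@B0}
  B6: | IN={b@B0, c@B2, c@B3, d@B2, d@B4, f@B0} | OUT={b@B6, c@B2, c@B3, d@B2, d@B4, f@B0}

Merge at B4: IN[B4] = OUT[B3] ⊔ OUT[B5] = {b@B0, c@B3, d@B2, d@B4, f@B0}
Applying B4's transfer function to that IN value gives OUT[B4] (row B4 above).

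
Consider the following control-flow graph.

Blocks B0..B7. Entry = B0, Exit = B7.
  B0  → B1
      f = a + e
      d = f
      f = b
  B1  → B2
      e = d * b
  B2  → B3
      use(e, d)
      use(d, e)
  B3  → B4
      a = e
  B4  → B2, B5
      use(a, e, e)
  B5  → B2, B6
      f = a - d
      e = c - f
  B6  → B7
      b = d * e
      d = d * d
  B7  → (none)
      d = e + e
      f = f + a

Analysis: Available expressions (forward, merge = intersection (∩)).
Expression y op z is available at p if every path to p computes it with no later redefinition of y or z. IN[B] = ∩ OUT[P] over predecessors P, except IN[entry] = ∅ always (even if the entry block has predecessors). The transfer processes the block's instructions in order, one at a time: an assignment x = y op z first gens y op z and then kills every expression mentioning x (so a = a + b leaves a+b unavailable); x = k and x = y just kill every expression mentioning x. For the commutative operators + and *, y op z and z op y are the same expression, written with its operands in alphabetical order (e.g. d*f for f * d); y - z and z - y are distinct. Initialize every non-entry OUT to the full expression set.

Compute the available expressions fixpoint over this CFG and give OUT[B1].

Fixpoint table:
  B0:  IN={}  OUT={a+e}
  B1:  IN={a+e}  OUT={b*d}
  B2:  IN={b*d}  OUT={b*d}
  B3:  IN={b*d}  OUT={b*d}
  B4:  IN={b*d}  OUT={b*d}
  B5:  IN={b*d}  OUT={a-d, b*d, c-f}
  B6:  IN={a-d, b*d, c-f}  OUT={c-f}
  B7:  IN={c-f}  OUT={e+e}

Merge at B1: IN[B1] = OUT[B0] = {a+e}
Applying B1's transfer function to that IN value gives OUT[B1] (row B1 above).

Answer: {b*d}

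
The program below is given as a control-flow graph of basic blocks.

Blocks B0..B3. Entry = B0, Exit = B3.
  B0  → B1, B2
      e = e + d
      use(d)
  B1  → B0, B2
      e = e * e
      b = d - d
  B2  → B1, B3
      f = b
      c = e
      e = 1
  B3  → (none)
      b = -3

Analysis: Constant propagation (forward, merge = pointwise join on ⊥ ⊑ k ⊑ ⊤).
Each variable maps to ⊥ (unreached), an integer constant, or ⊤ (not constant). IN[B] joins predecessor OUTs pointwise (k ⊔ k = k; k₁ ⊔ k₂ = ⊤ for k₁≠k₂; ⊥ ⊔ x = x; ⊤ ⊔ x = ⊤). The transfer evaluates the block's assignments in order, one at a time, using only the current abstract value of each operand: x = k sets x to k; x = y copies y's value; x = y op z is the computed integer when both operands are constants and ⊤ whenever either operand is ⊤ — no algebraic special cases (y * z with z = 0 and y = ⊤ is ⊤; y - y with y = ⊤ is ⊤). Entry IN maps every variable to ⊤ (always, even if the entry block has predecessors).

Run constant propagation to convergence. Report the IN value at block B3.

Fixpoint table:
  B0:  IN=(all ⊤)  OUT=(all ⊤)
  B1:  IN=(all ⊤)  OUT=(all ⊤)
  B2:  IN=(all ⊤)  OUT={e:1; rest ⊤}
  B3:  IN={e:1; rest ⊤}  OUT={b:-3, e:1; rest ⊤}

Merge at B3: IN[B3] = OUT[B2] = {a: ⊤, b: ⊤, c: ⊤, d: ⊤, e: 1, f: ⊤}

Answer: {a: ⊤, b: ⊤, c: ⊤, d: ⊤, e: 1, f: ⊤}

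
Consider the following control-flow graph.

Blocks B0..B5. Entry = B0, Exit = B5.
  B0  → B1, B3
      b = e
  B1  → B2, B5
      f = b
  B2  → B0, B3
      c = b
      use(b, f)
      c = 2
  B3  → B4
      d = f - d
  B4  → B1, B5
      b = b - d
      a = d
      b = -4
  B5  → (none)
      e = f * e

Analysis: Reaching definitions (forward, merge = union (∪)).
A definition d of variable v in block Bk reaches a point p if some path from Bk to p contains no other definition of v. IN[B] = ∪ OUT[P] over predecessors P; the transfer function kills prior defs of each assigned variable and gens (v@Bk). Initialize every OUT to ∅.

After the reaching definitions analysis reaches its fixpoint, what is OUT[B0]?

Fixpoint table:
  B0:   IN={a@B4, b@B0, b@B4, c@B2, d@B3, f@B1}   OUT={a@B4, b@B0, c@B2, d@B3, f@B1}
  B1:   IN={a@B4, b@B0, b@B4, c@B2, d@B3, f@B1}   OUT={a@B4, b@B0, b@B4, c@B2, d@B3, f@B1}
  B2:   IN={a@B4, b@B0, b@B4, c@B2, d@B3, f@B1}   OUT={a@B4, b@B0, b@B4, c@B2, d@B3, f@B1}
  B3:   IN={a@B4, b@B0, b@B4, c@B2, d@B3, f@B1}   OUT={a@B4, b@B0, b@B4, c@B2, d@B3, f@B1}
  B4:   IN={a@B4, b@B0, b@B4, c@B2, d@B3, f@B1}   OUT={a@B4, b@B4, c@B2, d@B3, f@B1}
  B5:   IN={a@B4, b@B0, b@B4, c@B2, d@B3, f@B1}   OUT={a@B4, b@B0, b@B4, c@B2, d@B3, e@B5, f@B1}

Merge at B0 (entry node, so the boundary value {} is joined with the incoming edge(s)): IN[B0] = {} ⊔ OUT[B2] = {a@B4, b@B0, b@B4, c@B2, d@B3, f@B1}
Applying B0's transfer function to that IN value gives OUT[B0] (row B0 above).

Answer: {a@B4, b@B0, c@B2, d@B3, f@B1}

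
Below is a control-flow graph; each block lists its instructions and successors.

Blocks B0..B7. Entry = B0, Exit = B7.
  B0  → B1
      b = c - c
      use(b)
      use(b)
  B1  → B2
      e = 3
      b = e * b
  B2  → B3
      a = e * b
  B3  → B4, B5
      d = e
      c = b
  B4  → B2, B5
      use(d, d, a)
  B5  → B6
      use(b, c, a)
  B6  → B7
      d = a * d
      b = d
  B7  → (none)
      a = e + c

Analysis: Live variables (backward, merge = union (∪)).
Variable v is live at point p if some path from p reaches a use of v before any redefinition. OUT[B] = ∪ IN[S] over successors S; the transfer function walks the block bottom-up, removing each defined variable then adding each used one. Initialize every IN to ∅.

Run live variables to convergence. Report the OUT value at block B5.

Answer: {a, c, d, e}

Derivation:
Fixpoint table:
  B0: | IN={c} | OUT={b}
  B1: | IN={b} | OUT={b, e}
  B2: | IN={b, e} | OUT={a, b, e}
  B3: | IN={a, b, e} | OUT={a, b, c, d, e}
  B4: | IN={a, b, c, d, e} | OUT={a, b, c, d, e}
  B5: | IN={a, b, c, d, e} | OUT={a, c, d, e}
  B6: | IN={a, c, d, e} | OUT={c, e}
  B7: | IN={c, e} | OUT={}

Merge at B5: OUT[B5] = IN[B6] = {a, c, d, e}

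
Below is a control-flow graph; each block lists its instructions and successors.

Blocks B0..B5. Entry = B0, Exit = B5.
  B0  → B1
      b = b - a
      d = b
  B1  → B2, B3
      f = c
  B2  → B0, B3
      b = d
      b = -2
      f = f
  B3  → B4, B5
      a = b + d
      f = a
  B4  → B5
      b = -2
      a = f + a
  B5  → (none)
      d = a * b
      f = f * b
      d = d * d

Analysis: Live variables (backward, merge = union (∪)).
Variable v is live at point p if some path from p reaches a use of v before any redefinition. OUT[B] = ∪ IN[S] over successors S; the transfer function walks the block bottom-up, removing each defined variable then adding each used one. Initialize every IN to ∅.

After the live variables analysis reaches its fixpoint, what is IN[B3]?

Per-block solution:
  B0: | IN={a, b, c} | OUT={a, b, c, d}
  B1: | IN={a, b, c, d} | OUT={a, b, c, d, f}
  B2: | IN={a, c, d, f} | OUT={a, b, c, d}
  B3: | IN={b, d} | OUT={a, b, f}
  B4: | IN={a, f} | OUT={a, b, f}
  B5: | IN={a, b, f} | OUT={}

Merge at B3: OUT[B3] = IN[B4] ⊔ IN[B5] = {a, b, f}
Applying B3's transfer function to that OUT value gives IN[B3] (row B3 above).

Answer: {b, d}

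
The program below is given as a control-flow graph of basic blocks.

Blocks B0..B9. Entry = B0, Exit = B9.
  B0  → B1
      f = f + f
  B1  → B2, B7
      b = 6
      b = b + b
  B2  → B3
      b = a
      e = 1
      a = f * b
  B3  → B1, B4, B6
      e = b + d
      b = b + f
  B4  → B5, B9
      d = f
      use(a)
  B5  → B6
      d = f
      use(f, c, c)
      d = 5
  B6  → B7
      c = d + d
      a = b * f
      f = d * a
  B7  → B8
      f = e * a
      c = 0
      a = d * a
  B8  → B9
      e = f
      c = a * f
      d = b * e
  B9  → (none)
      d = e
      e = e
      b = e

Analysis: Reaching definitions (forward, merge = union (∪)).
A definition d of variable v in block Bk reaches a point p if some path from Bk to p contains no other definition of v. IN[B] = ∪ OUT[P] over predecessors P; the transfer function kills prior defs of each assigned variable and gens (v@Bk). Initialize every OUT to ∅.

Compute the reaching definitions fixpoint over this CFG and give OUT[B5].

Per-block solution:
  B0: | IN={} | OUT={f@B0}
  B1: | IN={a@B2, b@B3, e@B3, f@B0} | OUT={a@B2, b@B1, e@B3, f@B0}
  B2: | IN={a@B2, b@B1, e@B3, f@B0} | OUT={a@B2, b@B2, e@B2, f@B0}
  B3: | IN={a@B2, b@B2, e@B2, f@B0} | OUT={a@B2, b@B3, e@B3, f@B0}
  B4: | IN={a@B2, b@B3, e@B3, f@B0} | OUT={a@B2, b@B3, d@B4, e@B3, f@B0}
  B5: | IN={a@B2, b@B3, d@B4, e@B3, f@B0} | OUT={a@B2, b@B3, d@B5, e@B3, f@B0}
  B6: | IN={a@B2, b@B3, d@B5, e@B3, f@B0} | OUT={a@B6, b@B3, c@B6, d@B5, e@B3, f@B6}
  B7: | IN={a@B2, a@B6, b@B1, b@B3, c@B6, d@B5, e@B3, f@B0, f@B6} | OUT={a@B7, b@B1, b@B3, c@B7, d@B5, e@B3, f@B7}
  B8: | IN={a@B7, b@B1, b@B3, c@B7, d@B5, e@B3, f@B7} | OUT={a@B7, b@B1, b@B3, c@B8, d@B8, e@B8, f@B7}
  B9: | IN={a@B2, a@B7, b@B1, b@B3, c@B8, d@B4, d@B8, e@B3, e@B8, f@B0, f@B7} | OUT={a@B2, a@B7, b@B9, c@B8, d@B9, e@B9, f@B0, f@B7}

Merge at B5: IN[B5] = OUT[B4] = {a@B2, b@B3, d@B4, e@B3, f@B0}
Applying B5's transfer function to that IN value gives OUT[B5] (row B5 above).

Answer: {a@B2, b@B3, d@B5, e@B3, f@B0}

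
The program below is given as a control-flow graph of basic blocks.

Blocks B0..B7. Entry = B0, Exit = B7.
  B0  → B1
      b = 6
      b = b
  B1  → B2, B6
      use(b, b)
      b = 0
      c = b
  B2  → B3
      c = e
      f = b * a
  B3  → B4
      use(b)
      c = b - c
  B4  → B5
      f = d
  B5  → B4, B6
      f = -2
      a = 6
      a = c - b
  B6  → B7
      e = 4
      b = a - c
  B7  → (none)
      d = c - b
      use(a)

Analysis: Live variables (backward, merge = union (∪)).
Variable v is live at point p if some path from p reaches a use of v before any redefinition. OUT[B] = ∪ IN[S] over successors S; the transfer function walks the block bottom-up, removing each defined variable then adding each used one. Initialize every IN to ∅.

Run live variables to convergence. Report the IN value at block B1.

Answer: {a, b, d, e}

Trace:
Per-block solution:
  B0:  IN={a, d, e}  OUT={a, b, d, e}
  B1:  IN={a, b, d, e}  OUT={a, b, c, d, e}
  B2:  IN={a, b, d, e}  OUT={b, c, d}
  B3:  IN={b, c, d}  OUT={b, c, d}
  B4:  IN={b, c, d}  OUT={b, c, d}
  B5:  IN={b, c, d}  OUT={a, b, c, d}
  B6:  IN={a, c}  OUT={a, b, c}
  B7:  IN={a, b, c}  OUT={}

Merge at B1: OUT[B1] = IN[B2] ⊔ IN[B6] = {a, b, c, d, e}
Applying B1's transfer function to that OUT value gives IN[B1] (row B1 above).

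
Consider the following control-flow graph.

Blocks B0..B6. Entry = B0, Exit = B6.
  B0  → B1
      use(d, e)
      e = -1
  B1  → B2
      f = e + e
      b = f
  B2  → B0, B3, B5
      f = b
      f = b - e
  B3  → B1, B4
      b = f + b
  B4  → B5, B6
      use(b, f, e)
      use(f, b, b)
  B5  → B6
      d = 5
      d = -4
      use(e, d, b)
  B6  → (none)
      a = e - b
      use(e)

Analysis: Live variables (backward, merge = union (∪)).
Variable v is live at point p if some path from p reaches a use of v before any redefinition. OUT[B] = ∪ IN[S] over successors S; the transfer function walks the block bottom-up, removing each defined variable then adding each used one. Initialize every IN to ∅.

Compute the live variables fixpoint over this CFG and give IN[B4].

Fixpoint table:
  B0:   IN={d, e}   OUT={d, e}
  B1:   IN={d, e}   OUT={b, d, e}
  B2:   IN={b, d, e}   OUT={b, d, e, f}
  B3:   IN={b, d, e, f}   OUT={b, d, e, f}
  B4:   IN={b, e, f}   OUT={b, e}
  B5:   IN={b, e}   OUT={b, e}
  B6:   IN={b, e}   OUT={}

Merge at B4: OUT[B4] = IN[B5] ⊔ IN[B6] = {b, e}
Applying B4's transfer function to that OUT value gives IN[B4] (row B4 above).

Answer: {b, e, f}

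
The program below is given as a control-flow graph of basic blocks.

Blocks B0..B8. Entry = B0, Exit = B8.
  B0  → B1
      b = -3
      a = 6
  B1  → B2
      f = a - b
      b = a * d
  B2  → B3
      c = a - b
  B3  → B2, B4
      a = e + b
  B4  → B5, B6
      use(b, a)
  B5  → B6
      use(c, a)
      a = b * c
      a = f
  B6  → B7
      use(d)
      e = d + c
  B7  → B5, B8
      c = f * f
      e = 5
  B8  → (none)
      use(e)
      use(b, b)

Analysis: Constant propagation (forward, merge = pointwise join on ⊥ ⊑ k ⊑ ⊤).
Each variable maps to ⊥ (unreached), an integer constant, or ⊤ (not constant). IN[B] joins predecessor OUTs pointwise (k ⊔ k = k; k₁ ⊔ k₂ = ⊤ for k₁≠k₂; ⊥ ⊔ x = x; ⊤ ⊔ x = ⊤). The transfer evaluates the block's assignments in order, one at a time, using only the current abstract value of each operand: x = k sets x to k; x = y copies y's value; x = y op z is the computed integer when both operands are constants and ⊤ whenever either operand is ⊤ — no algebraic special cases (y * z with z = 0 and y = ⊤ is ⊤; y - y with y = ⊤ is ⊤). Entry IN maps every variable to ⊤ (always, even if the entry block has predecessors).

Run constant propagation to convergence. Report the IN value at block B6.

Converged values:
  B0:  IN=(all ⊤)  OUT={a:6, b:-3; rest ⊤}
  B1:  IN={a:6, b:-3; rest ⊤}  OUT={a:6, f:9; rest ⊤}
  B2:  IN={f:9; rest ⊤}  OUT={f:9; rest ⊤}
  B3:  IN={f:9; rest ⊤}  OUT={f:9; rest ⊤}
  B4:  IN={f:9; rest ⊤}  OUT={f:9; rest ⊤}
  B5:  IN={f:9; rest ⊤}  OUT={a:9, f:9; rest ⊤}
  B6:  IN={f:9; rest ⊤}  OUT={f:9; rest ⊤}
  B7:  IN={f:9; rest ⊤}  OUT={c:81, e:5, f:9; rest ⊤}
  B8:  IN={c:81, e:5, f:9; rest ⊤}  OUT={c:81, e:5, f:9; rest ⊤}

Merge at B6: IN[B6] = OUT[B4] ⊔ OUT[B5] = {a: ⊤, b: ⊤, c: ⊤, d: ⊤, e: ⊤, f: 9}

Answer: {a: ⊤, b: ⊤, c: ⊤, d: ⊤, e: ⊤, f: 9}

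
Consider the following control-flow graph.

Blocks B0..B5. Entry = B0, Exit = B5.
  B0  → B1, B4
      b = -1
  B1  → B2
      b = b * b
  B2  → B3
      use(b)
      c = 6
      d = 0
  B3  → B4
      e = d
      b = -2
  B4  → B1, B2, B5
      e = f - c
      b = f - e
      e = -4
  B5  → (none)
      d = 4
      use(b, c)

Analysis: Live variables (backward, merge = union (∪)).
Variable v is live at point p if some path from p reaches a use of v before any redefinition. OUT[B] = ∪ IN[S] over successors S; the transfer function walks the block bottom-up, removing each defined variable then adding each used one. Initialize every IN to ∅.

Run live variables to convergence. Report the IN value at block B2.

Answer: {b, f}

Trace:
Per-block solution:
  B0: | IN={c, f} | OUT={b, c, f}
  B1: | IN={b, f} | OUT={b, f}
  B2: | IN={b, f} | OUT={c, d, f}
  B3: | IN={c, d, f} | OUT={c, f}
  B4: | IN={c, f} | OUT={b, c, f}
  B5: | IN={b, c} | OUT={}

Merge at B2: OUT[B2] = IN[B3] = {c, d, f}
Applying B2's transfer function to that OUT value gives IN[B2] (row B2 above).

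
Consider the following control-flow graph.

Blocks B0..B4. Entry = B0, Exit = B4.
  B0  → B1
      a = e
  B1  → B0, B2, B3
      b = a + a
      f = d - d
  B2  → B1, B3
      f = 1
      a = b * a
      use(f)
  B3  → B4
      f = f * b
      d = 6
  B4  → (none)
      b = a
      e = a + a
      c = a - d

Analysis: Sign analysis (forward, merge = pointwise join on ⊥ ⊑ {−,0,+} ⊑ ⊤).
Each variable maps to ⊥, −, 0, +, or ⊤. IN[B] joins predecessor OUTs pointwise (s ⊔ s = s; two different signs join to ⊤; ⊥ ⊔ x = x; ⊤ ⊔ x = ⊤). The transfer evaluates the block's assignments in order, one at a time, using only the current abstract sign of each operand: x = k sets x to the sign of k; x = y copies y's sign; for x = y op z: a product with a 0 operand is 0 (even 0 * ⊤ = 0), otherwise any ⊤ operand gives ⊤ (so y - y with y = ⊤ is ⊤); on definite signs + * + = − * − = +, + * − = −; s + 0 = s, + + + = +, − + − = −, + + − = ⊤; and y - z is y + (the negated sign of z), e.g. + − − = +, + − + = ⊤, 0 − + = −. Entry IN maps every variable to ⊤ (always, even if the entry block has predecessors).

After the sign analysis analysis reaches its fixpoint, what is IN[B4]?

Fixpoint table:
  B0:   IN=(all ⊤)   OUT=(all ⊤)
  B1:   IN=(all ⊤)   OUT=(all ⊤)
  B2:   IN=(all ⊤)   OUT={f:+; rest ⊤}
  B3:   IN=(all ⊤)   OUT={d:+; rest ⊤}
  B4:   IN={d:+; rest ⊤}   OUT={d:+; rest ⊤}

Merge at B4: IN[B4] = OUT[B3] = {a: ⊤, b: ⊤, c: ⊤, d: +, e: ⊤, f: ⊤}

Answer: {a: ⊤, b: ⊤, c: ⊤, d: +, e: ⊤, f: ⊤}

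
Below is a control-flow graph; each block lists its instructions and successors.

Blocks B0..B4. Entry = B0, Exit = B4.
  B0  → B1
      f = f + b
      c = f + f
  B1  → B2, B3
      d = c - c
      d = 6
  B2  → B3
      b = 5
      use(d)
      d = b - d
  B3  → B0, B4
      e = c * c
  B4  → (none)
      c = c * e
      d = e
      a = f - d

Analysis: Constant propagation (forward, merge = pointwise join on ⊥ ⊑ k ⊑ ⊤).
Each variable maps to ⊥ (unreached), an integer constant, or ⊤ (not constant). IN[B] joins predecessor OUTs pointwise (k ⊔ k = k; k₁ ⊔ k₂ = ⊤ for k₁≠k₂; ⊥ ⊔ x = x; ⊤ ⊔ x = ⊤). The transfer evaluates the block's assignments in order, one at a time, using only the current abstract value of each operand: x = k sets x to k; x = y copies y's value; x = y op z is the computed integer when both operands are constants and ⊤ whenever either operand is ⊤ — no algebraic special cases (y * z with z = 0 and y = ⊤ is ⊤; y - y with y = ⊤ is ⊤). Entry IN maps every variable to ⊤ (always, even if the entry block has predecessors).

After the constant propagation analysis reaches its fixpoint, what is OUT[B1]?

Answer: {a: ⊤, b: ⊤, c: ⊤, d: 6, e: ⊤, f: ⊤}

Trace:
Converged values:
  B0:  IN=(all ⊤)  OUT=(all ⊤)
  B1:  IN=(all ⊤)  OUT={d:6; rest ⊤}
  B2:  IN={d:6; rest ⊤}  OUT={b:5, d:-1; rest ⊤}
  B3:  IN=(all ⊤)  OUT=(all ⊤)
  B4:  IN=(all ⊤)  OUT=(all ⊤)

Merge at B1: IN[B1] = OUT[B0] = {a: ⊤, b: ⊤, c: ⊤, d: ⊤, e: ⊤, f: ⊤}
Applying B1's transfer function to that IN value gives OUT[B1] (row B1 above).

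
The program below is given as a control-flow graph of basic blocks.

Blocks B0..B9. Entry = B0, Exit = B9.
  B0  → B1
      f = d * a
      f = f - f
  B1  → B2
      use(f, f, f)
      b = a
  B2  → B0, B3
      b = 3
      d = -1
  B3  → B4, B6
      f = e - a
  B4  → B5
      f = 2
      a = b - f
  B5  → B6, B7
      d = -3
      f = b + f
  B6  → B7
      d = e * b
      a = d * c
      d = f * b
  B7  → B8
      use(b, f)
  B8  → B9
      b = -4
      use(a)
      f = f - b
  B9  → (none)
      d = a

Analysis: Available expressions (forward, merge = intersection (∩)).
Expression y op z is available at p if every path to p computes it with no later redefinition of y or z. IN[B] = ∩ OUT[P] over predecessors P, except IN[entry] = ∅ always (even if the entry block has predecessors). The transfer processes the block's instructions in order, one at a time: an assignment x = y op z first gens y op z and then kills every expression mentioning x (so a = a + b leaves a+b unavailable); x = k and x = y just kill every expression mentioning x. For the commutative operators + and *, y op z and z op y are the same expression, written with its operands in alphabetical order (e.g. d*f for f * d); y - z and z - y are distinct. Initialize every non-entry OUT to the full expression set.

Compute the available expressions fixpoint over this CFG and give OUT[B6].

Fixpoint table:
  B0: | IN={} | OUT={a*d}
  B1: | IN={a*d} | OUT={a*d}
  B2: | IN={a*d} | OUT={}
  B3: | IN={} | OUT={e-a}
  B4: | IN={e-a} | OUT={b-f}
  B5: | IN={b-f} | OUT={}
  B6: | IN={} | OUT={b*e, b*f}
  B7: | IN={} | OUT={}
  B8: | IN={} | OUT={}
  B9: | IN={} | OUT={}

Merge at B6: IN[B6] = OUT[B3] ∩ OUT[B5] = {}
Applying B6's transfer function to that IN value gives OUT[B6] (row B6 above).

Answer: {b*e, b*f}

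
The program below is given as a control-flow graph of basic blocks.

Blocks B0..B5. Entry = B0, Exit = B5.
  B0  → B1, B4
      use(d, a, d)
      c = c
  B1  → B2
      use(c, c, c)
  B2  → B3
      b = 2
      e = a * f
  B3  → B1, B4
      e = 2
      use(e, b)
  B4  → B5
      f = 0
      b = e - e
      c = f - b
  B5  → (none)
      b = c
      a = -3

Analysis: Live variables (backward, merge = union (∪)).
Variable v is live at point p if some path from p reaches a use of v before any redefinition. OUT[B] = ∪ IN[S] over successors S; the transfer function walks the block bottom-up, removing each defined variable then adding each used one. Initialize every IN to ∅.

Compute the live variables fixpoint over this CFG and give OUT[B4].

Per-block solution:
  B0:   IN={a, c, d, e, f}   OUT={a, c, e, f}
  B1:   IN={a, c, f}   OUT={a, c, f}
  B2:   IN={a, c, f}   OUT={a, b, c, f}
  B3:   IN={a, b, c, f}   OUT={a, c, e, f}
  B4:   IN={e}   OUT={c}
  B5:   IN={c}   OUT={}

Merge at B4: OUT[B4] = IN[B5] = {c}

Answer: {c}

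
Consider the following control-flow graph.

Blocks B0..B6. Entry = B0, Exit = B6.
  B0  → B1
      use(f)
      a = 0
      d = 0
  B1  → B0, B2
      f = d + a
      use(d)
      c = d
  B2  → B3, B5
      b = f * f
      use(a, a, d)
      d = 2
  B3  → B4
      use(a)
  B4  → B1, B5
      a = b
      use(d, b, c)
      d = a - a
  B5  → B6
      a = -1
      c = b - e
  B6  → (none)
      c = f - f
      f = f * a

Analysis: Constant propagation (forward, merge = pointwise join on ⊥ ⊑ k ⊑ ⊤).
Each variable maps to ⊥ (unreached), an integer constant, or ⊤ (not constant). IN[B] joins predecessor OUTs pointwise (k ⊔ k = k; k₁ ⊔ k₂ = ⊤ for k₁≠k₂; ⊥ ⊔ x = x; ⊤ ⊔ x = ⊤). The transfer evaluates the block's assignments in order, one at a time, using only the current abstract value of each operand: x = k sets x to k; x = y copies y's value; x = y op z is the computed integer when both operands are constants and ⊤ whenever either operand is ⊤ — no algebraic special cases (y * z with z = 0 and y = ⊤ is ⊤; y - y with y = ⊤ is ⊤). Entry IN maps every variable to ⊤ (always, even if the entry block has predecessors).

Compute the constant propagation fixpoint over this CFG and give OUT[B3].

Fixpoint table:
  B0: | IN=(all ⊤) | OUT={a:0, d:0; rest ⊤}
  B1: | IN={a:0, d:0; rest ⊤} | OUT={a:0, c:0, d:0, f:0; rest ⊤}
  B2: | IN={a:0, c:0, d:0, f:0; rest ⊤} | OUT={a:0, b:0, c:0, d:2, f:0; rest ⊤}
  B3: | IN={a:0, b:0, c:0, d:2, f:0; rest ⊤} | OUT={a:0, b:0, c:0, d:2, f:0; rest ⊤}
  B4: | IN={a:0, b:0, c:0, d:2, f:0; rest ⊤} | OUT={a:0, b:0, c:0, d:0, f:0; rest ⊤}
  B5: | IN={a:0, b:0, c:0, f:0; rest ⊤} | OUT={a:-1, b:0, f:0; rest ⊤}
  B6: | IN={a:-1, b:0, f:0; rest ⊤} | OUT={a:-1, b:0, c:0, f:0; rest ⊤}

Merge at B3: IN[B3] = OUT[B2] = {a: 0, b: 0, c: 0, d: 2, e: ⊤, f: 0}
Applying B3's transfer function to that IN value gives OUT[B3] (row B3 above).

Answer: {a: 0, b: 0, c: 0, d: 2, e: ⊤, f: 0}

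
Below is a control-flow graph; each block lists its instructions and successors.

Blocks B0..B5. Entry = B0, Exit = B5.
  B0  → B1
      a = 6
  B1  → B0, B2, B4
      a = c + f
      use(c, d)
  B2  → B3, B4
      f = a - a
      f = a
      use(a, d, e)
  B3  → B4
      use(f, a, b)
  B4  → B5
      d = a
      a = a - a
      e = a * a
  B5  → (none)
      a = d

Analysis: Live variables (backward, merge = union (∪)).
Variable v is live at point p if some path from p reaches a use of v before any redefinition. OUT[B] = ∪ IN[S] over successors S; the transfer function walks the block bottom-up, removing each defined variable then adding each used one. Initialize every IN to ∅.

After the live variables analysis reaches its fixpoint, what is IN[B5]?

Answer: {d}

Working:
Per-block solution:
  B0:   IN={b, c, d, e, f}   OUT={b, c, d, e, f}
  B1:   IN={b, c, d, e, f}   OUT={a, b, c, d, e, f}
  B2:   IN={a, b, d, e}   OUT={a, b, f}
  B3:   IN={a, b, f}   OUT={a}
  B4:   IN={a}   OUT={d}
  B5:   IN={d}   OUT={}

B5 is the boundary node: OUT[B5] = {}
Applying B5's transfer function to that OUT value gives IN[B5] (row B5 above).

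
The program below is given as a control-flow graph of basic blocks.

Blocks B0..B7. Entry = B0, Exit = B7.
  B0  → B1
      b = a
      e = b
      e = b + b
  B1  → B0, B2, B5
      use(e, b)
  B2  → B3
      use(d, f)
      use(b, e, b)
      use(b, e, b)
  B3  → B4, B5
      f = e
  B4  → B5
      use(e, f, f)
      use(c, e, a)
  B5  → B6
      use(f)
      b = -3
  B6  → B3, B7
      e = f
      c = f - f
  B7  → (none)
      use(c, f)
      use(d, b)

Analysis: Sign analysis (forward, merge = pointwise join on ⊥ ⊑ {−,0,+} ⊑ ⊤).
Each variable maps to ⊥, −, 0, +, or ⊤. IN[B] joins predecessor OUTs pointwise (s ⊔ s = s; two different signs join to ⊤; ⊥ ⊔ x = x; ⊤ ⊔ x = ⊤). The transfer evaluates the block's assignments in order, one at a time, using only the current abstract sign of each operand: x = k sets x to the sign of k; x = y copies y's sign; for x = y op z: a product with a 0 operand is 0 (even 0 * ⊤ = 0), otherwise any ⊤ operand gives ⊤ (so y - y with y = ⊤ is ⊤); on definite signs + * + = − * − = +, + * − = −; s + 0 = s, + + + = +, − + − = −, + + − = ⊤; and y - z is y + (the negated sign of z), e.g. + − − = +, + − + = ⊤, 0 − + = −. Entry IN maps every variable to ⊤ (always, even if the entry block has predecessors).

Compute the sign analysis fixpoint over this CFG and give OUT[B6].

Answer: {a: ⊤, b: -, c: ⊤, d: ⊤, e: ⊤, f: ⊤}

Trace:
Converged values:
  B0: | IN=(all ⊤) | OUT=(all ⊤)
  B1: | IN=(all ⊤) | OUT=(all ⊤)
  B2: | IN=(all ⊤) | OUT=(all ⊤)
  B3: | IN=(all ⊤) | OUT=(all ⊤)
  B4: | IN=(all ⊤) | OUT=(all ⊤)
  B5: | IN=(all ⊤) | OUT={b:-; rest ⊤}
  B6: | IN={b:-; rest ⊤} | OUT={b:-; rest ⊤}
  B7: | IN={b:-; rest ⊤} | OUT={b:-; rest ⊤}

Merge at B6: IN[B6] = OUT[B5] = {a: ⊤, b: -, c: ⊤, d: ⊤, e: ⊤, f: ⊤}
Applying B6's transfer function to that IN value gives OUT[B6] (row B6 above).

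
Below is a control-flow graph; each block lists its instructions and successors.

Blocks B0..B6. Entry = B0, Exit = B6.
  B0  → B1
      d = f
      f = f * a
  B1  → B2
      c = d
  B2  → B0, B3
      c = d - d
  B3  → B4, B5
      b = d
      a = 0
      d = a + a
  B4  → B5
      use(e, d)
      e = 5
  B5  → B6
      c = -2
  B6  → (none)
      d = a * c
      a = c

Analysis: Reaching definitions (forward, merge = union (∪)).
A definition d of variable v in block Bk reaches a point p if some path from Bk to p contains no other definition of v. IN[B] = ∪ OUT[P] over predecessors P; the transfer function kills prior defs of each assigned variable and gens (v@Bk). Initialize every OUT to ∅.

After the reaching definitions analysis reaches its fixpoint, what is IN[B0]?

Answer: {c@B2, d@B0, f@B0}

Trace:
Fixpoint table:
  B0: | IN={c@B2, d@B0, f@B0} | OUT={c@B2, d@B0, f@B0}
  B1: | IN={c@B2, d@B0, f@B0} | OUT={c@B1, d@B0, f@B0}
  B2: | IN={c@B1, d@B0, f@B0} | OUT={c@B2, d@B0, f@B0}
  B3: | IN={c@B2, d@B0, f@B0} | OUT={a@B3, b@B3, c@B2, d@B3, f@B0}
  B4: | IN={a@B3, b@B3, c@B2, d@B3, f@B0} | OUT={a@B3, b@B3, c@B2, d@B3, e@B4, f@B0}
  B5: | IN={a@B3, b@B3, c@B2, d@B3, e@B4, f@B0} | OUT={a@B3, b@B3, c@B5, d@B3, e@B4, f@B0}
  B6: | IN={a@B3, b@B3, c@B5, d@B3, e@B4, f@B0} | OUT={a@B6, b@B3, c@B5, d@B6, e@B4, f@B0}

Merge at B0 (entry node, so the boundary value {} is joined with the incoming edge(s)): IN[B0] = {} ⊔ OUT[B2] = {c@B2, d@B0, f@B0}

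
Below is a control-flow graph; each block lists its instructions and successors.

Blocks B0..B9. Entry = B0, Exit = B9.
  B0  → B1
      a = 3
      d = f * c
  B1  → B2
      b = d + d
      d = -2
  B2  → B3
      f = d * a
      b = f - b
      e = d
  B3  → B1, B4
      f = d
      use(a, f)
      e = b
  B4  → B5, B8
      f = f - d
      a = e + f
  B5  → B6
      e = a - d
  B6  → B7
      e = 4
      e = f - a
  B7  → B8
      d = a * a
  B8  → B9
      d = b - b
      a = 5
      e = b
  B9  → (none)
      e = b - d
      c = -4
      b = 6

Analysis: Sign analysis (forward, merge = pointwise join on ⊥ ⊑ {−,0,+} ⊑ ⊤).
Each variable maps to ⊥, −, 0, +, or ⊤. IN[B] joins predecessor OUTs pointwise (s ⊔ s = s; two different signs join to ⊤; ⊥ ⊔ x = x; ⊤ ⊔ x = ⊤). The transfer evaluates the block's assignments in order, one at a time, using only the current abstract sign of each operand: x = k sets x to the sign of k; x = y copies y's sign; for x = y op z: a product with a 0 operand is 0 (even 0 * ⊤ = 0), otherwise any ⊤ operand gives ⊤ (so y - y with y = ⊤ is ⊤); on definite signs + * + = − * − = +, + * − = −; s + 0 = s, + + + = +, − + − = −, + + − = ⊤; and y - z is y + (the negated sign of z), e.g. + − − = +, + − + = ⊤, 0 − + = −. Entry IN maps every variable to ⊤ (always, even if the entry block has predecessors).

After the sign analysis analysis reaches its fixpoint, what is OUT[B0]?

Converged values:
  B0:  IN=(all ⊤)  OUT={a:+; rest ⊤}
  B1:  IN={a:+; rest ⊤}  OUT={a:+, d:-; rest ⊤}
  B2:  IN={a:+, d:-; rest ⊤}  OUT={a:+, d:-, e:-, f:-; rest ⊤}
  B3:  IN={a:+, d:-, e:-, f:-; rest ⊤}  OUT={a:+, d:-, f:-; rest ⊤}
  B4:  IN={a:+, d:-, f:-; rest ⊤}  OUT={d:-; rest ⊤}
  B5:  IN={d:-; rest ⊤}  OUT={d:-; rest ⊤}
  B6:  IN={d:-; rest ⊤}  OUT={d:-; rest ⊤}
  B7:  IN={d:-; rest ⊤}  OUT=(all ⊤)
  B8:  IN=(all ⊤)  OUT={a:+; rest ⊤}
  B9:  IN={a:+; rest ⊤}  OUT={a:+, b:+, c:-; rest ⊤}

B0 is the boundary node: IN[B0] = {a: ⊤, b: ⊤, c: ⊤, d: ⊤, e: ⊤, f: ⊤}
Applying B0's transfer function to that IN value gives OUT[B0] (row B0 above).

Answer: {a: +, b: ⊤, c: ⊤, d: ⊤, e: ⊤, f: ⊤}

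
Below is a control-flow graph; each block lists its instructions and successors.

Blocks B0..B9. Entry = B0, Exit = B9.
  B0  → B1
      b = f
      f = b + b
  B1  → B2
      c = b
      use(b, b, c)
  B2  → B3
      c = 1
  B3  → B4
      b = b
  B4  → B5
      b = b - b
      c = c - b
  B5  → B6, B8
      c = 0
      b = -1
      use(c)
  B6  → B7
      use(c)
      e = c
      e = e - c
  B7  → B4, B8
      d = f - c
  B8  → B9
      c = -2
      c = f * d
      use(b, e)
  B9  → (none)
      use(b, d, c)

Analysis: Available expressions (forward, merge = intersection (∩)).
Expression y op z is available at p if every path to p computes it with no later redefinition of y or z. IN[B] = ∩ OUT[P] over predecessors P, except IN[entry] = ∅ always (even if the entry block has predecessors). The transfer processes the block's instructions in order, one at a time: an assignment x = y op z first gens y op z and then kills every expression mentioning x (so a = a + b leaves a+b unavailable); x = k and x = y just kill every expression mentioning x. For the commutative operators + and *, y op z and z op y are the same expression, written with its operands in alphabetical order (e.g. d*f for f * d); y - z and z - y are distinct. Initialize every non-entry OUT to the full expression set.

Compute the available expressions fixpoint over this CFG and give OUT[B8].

Converged values:
  B0:   IN={}   OUT={b+b}
  B1:   IN={b+b}   OUT={b+b}
  B2:   IN={b+b}   OUT={b+b}
  B3:   IN={b+b}   OUT={}
  B4:   IN={}   OUT={}
  B5:   IN={}   OUT={}
  B6:   IN={}   OUT={}
  B7:   IN={}   OUT={f-c}
  B8:   IN={}   OUT={d*f}
  B9:   IN={d*f}   OUT={d*f}

Merge at B8: IN[B8] = OUT[B5] ∩ OUT[B7] = {}
Applying B8's transfer function to that IN value gives OUT[B8] (row B8 above).

Answer: {d*f}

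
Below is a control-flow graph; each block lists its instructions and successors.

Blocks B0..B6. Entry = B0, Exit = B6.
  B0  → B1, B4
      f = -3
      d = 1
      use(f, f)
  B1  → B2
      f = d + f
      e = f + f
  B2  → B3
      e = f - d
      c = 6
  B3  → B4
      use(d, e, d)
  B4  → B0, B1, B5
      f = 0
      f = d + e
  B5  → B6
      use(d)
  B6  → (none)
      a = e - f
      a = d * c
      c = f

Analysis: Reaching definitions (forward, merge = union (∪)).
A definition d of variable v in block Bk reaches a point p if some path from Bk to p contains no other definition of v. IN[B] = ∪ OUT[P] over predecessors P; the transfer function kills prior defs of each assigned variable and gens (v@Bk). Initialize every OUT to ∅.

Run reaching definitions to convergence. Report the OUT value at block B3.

Fixpoint table:
  B0:  IN={c@B2, d@B0, e@B2, f@B4}  OUT={c@B2, d@B0, e@B2, f@B0}
  B1:  IN={c@B2, d@B0, e@B2, f@B0, f@B4}  OUT={c@B2, d@B0, e@B1, f@B1}
  B2:  IN={c@B2, d@B0, e@B1, f@B1}  OUT={c@B2, d@B0, e@B2, f@B1}
  B3:  IN={c@B2, d@B0, e@B2, f@B1}  OUT={c@B2, d@B0, e@B2, f@B1}
  B4:  IN={c@B2, d@B0, e@B2, f@B0, f@B1}  OUT={c@B2, d@B0, e@B2, f@B4}
  B5:  IN={c@B2, d@B0, e@B2, f@B4}  OUT={c@B2, d@B0, e@B2, f@B4}
  B6:  IN={c@B2, d@B0, e@B2, f@B4}  OUT={a@B6, c@B6, d@B0, e@B2, f@B4}

Merge at B3: IN[B3] = OUT[B2] = {c@B2, d@B0, e@B2, f@B1}
Applying B3's transfer function to that IN value gives OUT[B3] (row B3 above).

Answer: {c@B2, d@B0, e@B2, f@B1}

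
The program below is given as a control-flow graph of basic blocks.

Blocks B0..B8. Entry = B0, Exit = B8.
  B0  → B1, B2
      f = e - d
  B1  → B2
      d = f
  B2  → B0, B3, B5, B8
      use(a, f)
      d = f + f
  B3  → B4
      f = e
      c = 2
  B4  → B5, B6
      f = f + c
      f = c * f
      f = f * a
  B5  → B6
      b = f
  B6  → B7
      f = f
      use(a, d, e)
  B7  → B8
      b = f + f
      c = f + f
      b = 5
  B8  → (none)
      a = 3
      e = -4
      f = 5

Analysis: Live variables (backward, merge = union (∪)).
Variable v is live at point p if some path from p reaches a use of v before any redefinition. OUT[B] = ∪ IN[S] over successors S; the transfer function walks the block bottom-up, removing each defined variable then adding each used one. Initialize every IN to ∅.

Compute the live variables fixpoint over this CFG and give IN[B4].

Answer: {a, c, d, e, f}

Trace:
Fixpoint table:
  B0: | IN={a, d, e} | OUT={a, e, f}
  B1: | IN={a, e, f} | OUT={a, e, f}
  B2: | IN={a, e, f} | OUT={a, d, e, f}
  B3: | IN={a, d, e} | OUT={a, c, d, e, f}
  B4: | IN={a, c, d, e, f} | OUT={a, d, e, f}
  B5: | IN={a, d, e, f} | OUT={a, d, e, f}
  B6: | IN={a, d, e, f} | OUT={f}
  B7: | IN={f} | OUT={}
  B8: | IN={} | OUT={}

Merge at B4: OUT[B4] = IN[B5] ⊔ IN[B6] = {a, d, e, f}
Applying B4's transfer function to that OUT value gives IN[B4] (row B4 above).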